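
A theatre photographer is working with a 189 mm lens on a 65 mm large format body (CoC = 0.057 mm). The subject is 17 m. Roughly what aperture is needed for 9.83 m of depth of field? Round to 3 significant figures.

Write h = H − f = f²/(N·c). The thin-lens limits are Dn = s·h/(h + (s−f)) and Df = s·h/(h − (s−f)), so DoF = Df − Dn = 2·s·(s−f)·h / (h² − (s−f)²).
That is a quadratic in h: DoF·h² − 2·s·(s−f)·h − DoF·(s−f)² = 0 ⇒ h = (s−f)·(s + √(s² + DoF²)) / DoF = 16811 × (17000 + √(17000² + 9830²)) / 9830 = 16811 × (17000 + 19637.4) / 9830 ≈ 62656 mm.
Then N = f²/(c·h) = 189² / (0.057 × 62656) = 35721 / 3571.4 ≈ 10.

f/10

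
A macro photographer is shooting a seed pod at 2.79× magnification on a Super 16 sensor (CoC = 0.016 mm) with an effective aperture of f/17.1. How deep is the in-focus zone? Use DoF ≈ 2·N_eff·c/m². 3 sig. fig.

0.0703 mm

At magnification m, DoF ≈ 2·N_eff·c/m² = 2 × 17.1 × 0.016 / 2.79² = 0.5472 / 7.784 ≈ 0.0703 mm.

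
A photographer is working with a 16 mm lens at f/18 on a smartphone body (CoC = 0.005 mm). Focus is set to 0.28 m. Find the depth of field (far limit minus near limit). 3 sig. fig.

Hyperfocal distance H = f²/(N·c) + f = 16²/(18 × 0.005) + 16 = 256/0.09 + 16 ≈ 2860.4 mm ≈ 2.860 m.
Near limit Dn = s·(H − f)/(H + s − 2f) = 280 × (2860.4 − 16) / (2860.4 + 280 − 2 × 16) = 280 × 2844.4 / 3108.4 ≈ 256.220 mm.
Far limit Df = s·(H − f)/(H − s) = 280 × (2860.4 − 16) / (2860.4 − 280) = 280 × 2844.4 / 2580.4 ≈ 308.646 mm.
Depth of field = Df − Dn = 308.646 − 256.220 ≈ 52.426 mm.

52.4 mm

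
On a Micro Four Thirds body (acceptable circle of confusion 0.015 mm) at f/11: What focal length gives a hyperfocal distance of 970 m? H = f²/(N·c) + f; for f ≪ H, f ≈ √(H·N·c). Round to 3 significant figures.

From H = f²/(N·c) + f, with f ≪ H: f ≈ √(H·N·c) = √(970000 × 11 × 0.015) = √160050 ≈ 400.1 mm.
The +f correction barely moves this — solving exactly, f² + N·c·f − N·c·H = 0 ⇒ f = (−N·c + √((N·c)² + 4·N·c·H))/2 = (−0.165 + √640200)/2 ≈ 399.98 mm, so f ≈ 400 mm.

400 mm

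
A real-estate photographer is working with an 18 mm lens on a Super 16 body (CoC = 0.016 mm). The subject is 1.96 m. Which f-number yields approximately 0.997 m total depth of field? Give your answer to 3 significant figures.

f/2.50

Write h = H − f = f²/(N·c). The thin-lens limits are Dn = s·h/(h + (s−f)) and Df = s·h/(h − (s−f)), so DoF = Df − Dn = 2·s·(s−f)·h / (h² − (s−f)²).
That is a quadratic in h: DoF·h² − 2·s·(s−f)·h − DoF·(s−f)² = 0 ⇒ h = (s−f)·(s + √(s² + DoF²)) / DoF = 1942 × (1960 + √(1960² + 997²)) / 997 = 1942 × (1960 + 2199.00) / 997 ≈ 8101.1 mm.
Then N = f²/(c·h) = 18² / (0.016 × 8101.1) = 324 / 129.62 ≈ 2.50.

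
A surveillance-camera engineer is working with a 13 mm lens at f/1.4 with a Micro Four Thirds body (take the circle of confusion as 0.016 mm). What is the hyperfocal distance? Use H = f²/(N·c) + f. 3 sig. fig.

Hyperfocal distance H = f²/(N·c) + f = 13²/(1.4 × 0.016) + 13 = 169/0.0224 + 13 ≈ 7557.6 mm ≈ 7.56 m.

7.56 m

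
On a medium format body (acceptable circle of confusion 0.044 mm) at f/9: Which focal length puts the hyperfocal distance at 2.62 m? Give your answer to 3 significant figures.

32.0 mm

From H = f²/(N·c) + f, with f ≪ H: f ≈ √(H·N·c) = √(2620 × 9 × 0.044) = √1037.5 ≈ 32.21 mm.
Exact: f² + N·c·f − N·c·H = 0 ⇒ f = (−N·c + √((N·c)² + 4·N·c·H))/2 = (−0.396 + √4150.2)/2 ≈ 32.013 mm ≈ 32.0 mm.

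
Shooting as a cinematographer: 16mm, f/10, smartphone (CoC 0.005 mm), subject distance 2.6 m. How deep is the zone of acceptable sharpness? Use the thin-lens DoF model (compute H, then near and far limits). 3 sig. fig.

Hyperfocal distance H = f²/(N·c) + f = 16²/(10 × 0.005) + 16 = 256/0.05 + 16 ≈ 5136.0 mm ≈ 5.136 m.
Near limit Dn = s·(H − f)/(H + s − 2f) = 2600 × (5136.0 − 16) / (5136.0 + 2600 − 2 × 16) = 2600 × 5120.0 / 7704.0 ≈ 1727.9 mm.
Far limit Df = s·(H − f)/(H − s) = 2600 × (5136.0 − 16) / (5136.0 − 2600) = 2600 × 5120.0 / 2536.0 ≈ 5249.2 mm.
Depth of field = Df − Dn = 5249.2 − 1727.9 ≈ 3521.3 mm ≈ 3.52 m.

3.52 m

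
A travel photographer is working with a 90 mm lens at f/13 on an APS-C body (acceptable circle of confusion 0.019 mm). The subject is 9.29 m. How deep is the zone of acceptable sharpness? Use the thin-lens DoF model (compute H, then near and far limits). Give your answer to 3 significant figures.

5.66 m

Hyperfocal distance H = f²/(N·c) + f = 90²/(13 × 0.019) + 90 = 8100/0.247 + 90 ≈ 32883.5 mm ≈ 32.88 m.
Near limit Dn = s·(H − f)/(H + s − 2f) = 9290 × (32883.5 − 90) / (32883.5 + 9290 − 2 × 90) = 9290 × 32793.5 / 41993.5 ≈ 7254.7 mm.
Far limit Df = s·(H − f)/(H − s) = 9290 × (32883.5 − 90) / (32883.5 − 9290) = 9290 × 32793.5 / 23593.5 ≈ 12912.5 mm.
Depth of field = Df − Dn = 12912.5 − 7254.7 ≈ 5657.8 mm ≈ 5.66 m.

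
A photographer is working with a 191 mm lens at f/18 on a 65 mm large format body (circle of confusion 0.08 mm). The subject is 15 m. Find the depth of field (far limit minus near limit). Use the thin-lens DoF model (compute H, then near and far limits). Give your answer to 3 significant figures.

26.6 m

Hyperfocal distance H = f²/(N·c) + f = 191²/(18 × 0.08) + 191 = 36481/1.44 + 191 ≈ 25525.0 mm ≈ 25.53 m.
Near limit Dn = s·(H − f)/(H + s − 2f) = 15000 × (25525.0 − 191) / (25525.0 + 15000 − 2 × 191) = 15000 × 25334.0 / 40143.0 ≈ 9466 mm.
Far limit Df = s·(H − f)/(H − s) = 15000 × (25525.0 − 191) / (25525.0 − 15000) = 15000 × 25334.0 / 10525.0 ≈ 36105 mm.
Depth of field = Df − Dn = 36105 − 9466 ≈ 26639 mm ≈ 26.6 m.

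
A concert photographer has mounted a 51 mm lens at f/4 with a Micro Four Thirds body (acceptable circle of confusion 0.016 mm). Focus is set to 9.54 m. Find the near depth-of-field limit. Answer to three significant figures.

Hyperfocal distance H = f²/(N·c) + f = 51²/(4 × 0.016) + 51 = 2601/0.064 + 51 ≈ 40691.6 mm ≈ 40.69 m.
Near limit Dn = s·(H − f)/(H + s − 2f) = 9540 × (40691.6 − 51) / (40691.6 + 9540 − 2 × 51) = 9540 × 40640.6 / 50129.6 ≈ 7734.2 mm ≈ 7.73 m.

7.73 m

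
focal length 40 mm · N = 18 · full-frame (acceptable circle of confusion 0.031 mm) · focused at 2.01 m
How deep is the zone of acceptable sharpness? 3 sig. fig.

5.23 m

Hyperfocal distance H = f²/(N·c) + f = 40²/(18 × 0.031) + 40 = 1600/0.558 + 40 ≈ 2907.4 mm ≈ 2.907 m.
Near limit Dn = s·(H − f)/(H + s − 2f) = 2010 × (2907.4 − 40) / (2907.4 + 2010 − 2 × 40) = 2010 × 2867.4 / 4837.4 ≈ 1191.4 mm.
Far limit Df = s·(H − f)/(H − s) = 2010 × (2907.4 − 40) / (2907.4 − 2010) = 2010 × 2867.4 / 897.4 ≈ 6422.5 mm.
Depth of field = Df − Dn = 6422.5 − 1191.4 ≈ 5231.1 mm ≈ 5.23 m.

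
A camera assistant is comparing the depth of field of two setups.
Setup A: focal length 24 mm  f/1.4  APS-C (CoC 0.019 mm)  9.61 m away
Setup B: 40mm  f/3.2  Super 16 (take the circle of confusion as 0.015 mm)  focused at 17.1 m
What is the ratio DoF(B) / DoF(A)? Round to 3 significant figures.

2.24

Setup A: H = 24²/(1.4×0.019) + 24 ≈ 21678.1 mm; DoF = Df − Dn = 17243 − 6661 ≈ 10582 mm.
Setup B: H = 40²/(3.2×0.015) + 40 ≈ 33373.3 mm; DoF = Df − Dn = 35027 − 11311 ≈ 23716 mm.
Ratio = 23716 / 10582 ≈ 2.24.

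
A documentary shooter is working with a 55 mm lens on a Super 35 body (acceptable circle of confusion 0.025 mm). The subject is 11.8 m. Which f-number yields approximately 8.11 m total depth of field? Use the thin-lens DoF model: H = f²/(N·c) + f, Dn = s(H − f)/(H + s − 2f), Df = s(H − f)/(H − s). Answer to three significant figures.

f/3.20

Write h = H − f = f²/(N·c). The thin-lens limits are Dn = s·h/(h + (s−f)) and Df = s·h/(h − (s−f)), so DoF = Df − Dn = 2·s·(s−f)·h / (h² − (s−f)²).
That is a quadratic in h: DoF·h² − 2·s·(s−f)·h − DoF·(s−f)² = 0 ⇒ h = (s−f)·(s + √(s² + DoF²)) / DoF = 11745 × (11800 + √(11800² + 8110²)) / 8110 = 11745 × (11800 + 14318.2) / 8110 ≈ 37825 mm.
Then N = f²/(c·h) = 55² / (0.025 × 37825) = 3025 / 945.62 ≈ 3.20.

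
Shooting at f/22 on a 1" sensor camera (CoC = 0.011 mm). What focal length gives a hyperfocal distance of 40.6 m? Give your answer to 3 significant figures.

From H = f²/(N·c) + f, with f ≪ H: f ≈ √(H·N·c) = √(40600 × 22 × 0.011) = √9825.2 ≈ 99.12 mm.
Exact: f² + N·c·f − N·c·H = 0 ⇒ f = (−N·c + √((N·c)² + 4·N·c·H))/2 = (−0.242 + √39301)/2 ≈ 99.001 mm ≈ 99.0 mm.

99.0 mm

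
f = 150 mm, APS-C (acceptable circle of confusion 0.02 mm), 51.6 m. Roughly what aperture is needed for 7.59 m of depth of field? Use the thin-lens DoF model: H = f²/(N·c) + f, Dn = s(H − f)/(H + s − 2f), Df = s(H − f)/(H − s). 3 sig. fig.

Write h = H − f = f²/(N·c). The thin-lens limits are Dn = s·h/(h + (s−f)) and Df = s·h/(h − (s−f)), so DoF = Df − Dn = 2·s·(s−f)·h / (h² − (s−f)²).
That is a quadratic in h: DoF·h² − 2·s·(s−f)·h − DoF·(s−f)² = 0 ⇒ h = (s−f)·(s + √(s² + DoF²)) / DoF = 51450 × (51600 + √(51600² + 7590²)) / 7590 = 51450 × (51600 + 52155.2) / 7590 ≈ 703321 mm.
Then N = f²/(c·h) = 150² / (0.02 × 703321) = 22500 / 14066 ≈ 1.60.

f/1.60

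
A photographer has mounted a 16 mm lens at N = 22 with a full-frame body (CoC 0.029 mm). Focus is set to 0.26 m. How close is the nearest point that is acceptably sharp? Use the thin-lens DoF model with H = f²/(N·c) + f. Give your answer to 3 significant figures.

162 mm

Hyperfocal distance H = f²/(N·c) + f = 16²/(22 × 0.029) + 16 = 256/0.638 + 16 ≈ 417.3 mm ≈ 0.417 m.
Near limit Dn = s·(H − f)/(H + s − 2f) = 260 × (417.3 − 16) / (417.3 + 260 − 2 × 16) = 260 × 401.3 / 645.3 ≈ 161.68 mm.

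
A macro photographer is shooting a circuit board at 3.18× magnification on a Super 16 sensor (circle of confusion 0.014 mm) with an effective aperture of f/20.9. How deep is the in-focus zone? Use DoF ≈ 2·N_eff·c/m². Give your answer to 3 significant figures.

0.0579 mm

At magnification m, DoF ≈ 2·N_eff·c/m² = 2 × 20.9 × 0.014 / 3.18² = 0.5852 / 10.11 ≈ 0.0579 mm.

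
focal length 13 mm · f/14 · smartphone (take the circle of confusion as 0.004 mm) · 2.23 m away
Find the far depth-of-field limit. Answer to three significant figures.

Hyperfocal distance H = f²/(N·c) + f = 13²/(14 × 0.004) + 13 = 169/0.056 + 13 ≈ 3030.9 mm ≈ 3.031 m.
Far limit Df = s·(H − f)/(H − s) = 2230 × (3030.9 − 13) / (3030.9 − 2230) = 2230 × 3017.9 / 800.9 ≈ 8403.3 mm ≈ 8.40 m.

8.40 m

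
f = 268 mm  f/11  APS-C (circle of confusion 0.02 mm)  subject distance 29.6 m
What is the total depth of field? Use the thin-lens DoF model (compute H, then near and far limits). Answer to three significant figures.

5.36 m

Hyperfocal distance H = f²/(N·c) + f = 268²/(11 × 0.02) + 268 = 71824/0.22 + 268 ≈ 326740.7 mm ≈ 326.7 m.
Near limit Dn = s·(H − f)/(H + s − 2f) = 29600 × (326740.7 − 268) / (326740.7 + 29600 − 2 × 268) = 29600 × 326472.7 / 355804.7 ≈ 27159.8 mm.
Far limit Df = s·(H − f)/(H − s) = 29600 × (326740.7 − 268) / (326740.7 − 29600) = 29600 × 326472.7 / 297140.7 ≈ 32521.9 mm.
Depth of field = Df − Dn = 32521.9 − 27159.8 ≈ 5362.1 mm ≈ 5.36 m.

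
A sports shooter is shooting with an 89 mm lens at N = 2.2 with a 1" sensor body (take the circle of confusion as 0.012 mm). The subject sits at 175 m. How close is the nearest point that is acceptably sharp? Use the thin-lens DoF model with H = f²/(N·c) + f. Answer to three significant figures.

111 m

Hyperfocal distance H = f²/(N·c) + f = 89²/(2.2 × 0.012) + 89 = 7921/0.0264 + 89 ≈ 300126.9 mm ≈ 300.1 m.
Near limit Dn = s·(H − f)/(H + s − 2f) = 175000 × (300126.9 − 89) / (300126.9 + 175000 − 2 × 89) = 175000 × 300037.9 / 474948.9 ≈ 110552 mm ≈ 111 m.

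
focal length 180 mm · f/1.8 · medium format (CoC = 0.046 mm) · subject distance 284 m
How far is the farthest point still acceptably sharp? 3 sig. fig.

1030 m

Hyperfocal distance H = f²/(N·c) + f = 180²/(1.8 × 0.046) + 180 = 32400/0.0828 + 180 ≈ 391484.3 mm ≈ 391.5 m.
Far limit Df = s·(H − f)/(H − s) = 284000 × (391484.3 − 180) / (391484.3 − 284000) = 284000 × 391304.3 / 107484.3 ≈ 1033922 mm ≈ 1030 m.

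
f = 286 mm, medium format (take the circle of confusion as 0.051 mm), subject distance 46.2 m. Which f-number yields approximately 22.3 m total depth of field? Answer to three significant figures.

f/7.99

Write h = H − f = f²/(N·c). The thin-lens limits are Dn = s·h/(h + (s−f)) and Df = s·h/(h − (s−f)), so DoF = Df − Dn = 2·s·(s−f)·h / (h² − (s−f)²).
That is a quadratic in h: DoF·h² − 2·s·(s−f)·h − DoF·(s−f)² = 0 ⇒ h = (s−f)·(s + √(s² + DoF²)) / DoF = 45914 × (46200 + √(46200² + 22300²)) / 22300 = 45914 × (46200 + 51300.4) / 22300 ≈ 200746 mm.
Then N = f²/(c·h) = 286² / (0.051 × 200746) = 81796 / 10238 ≈ 7.99.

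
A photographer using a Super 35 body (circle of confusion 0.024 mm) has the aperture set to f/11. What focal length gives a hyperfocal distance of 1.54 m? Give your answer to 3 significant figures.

From H = f²/(N·c) + f, with f ≪ H: f ≈ √(H·N·c) = √(1540 × 11 × 0.024) = √406.56 ≈ 20.16 mm.
Exact: f² + N·c·f − N·c·H = 0 ⇒ f = (−N·c + √((N·c)² + 4·N·c·H))/2 = (−0.264 + √1626.3)/2 ≈ 20.032 mm ≈ 20.0 mm.

20.0 mm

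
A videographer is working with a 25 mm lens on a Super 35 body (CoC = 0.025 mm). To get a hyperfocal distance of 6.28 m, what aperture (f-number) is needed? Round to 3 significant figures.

Rearrange H = f²/(N·c) + f for N: N = f² / ((H − f)·c).
N = 25² / ((6280 − 25) × 0.025) = 625 / 156.4 ≈ 4.

f/4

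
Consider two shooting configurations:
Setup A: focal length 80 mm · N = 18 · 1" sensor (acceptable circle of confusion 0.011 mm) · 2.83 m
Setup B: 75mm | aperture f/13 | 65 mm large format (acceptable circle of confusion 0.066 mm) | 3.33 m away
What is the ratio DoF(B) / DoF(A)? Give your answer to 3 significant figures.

9.05

Setup A: H = 80²/(18×0.011) + 80 ≈ 32403.2 mm; DoF = Df − Dn = 3093.16 − 2608.11 ≈ 485.05 mm.
Setup B: H = 75²/(13×0.066) + 75 ≈ 6630.9 mm; DoF = Df − Dn = 6613.7 − 2225.2 ≈ 4388.5 mm.
Ratio = 4388.5 / 485.05 ≈ 9.05.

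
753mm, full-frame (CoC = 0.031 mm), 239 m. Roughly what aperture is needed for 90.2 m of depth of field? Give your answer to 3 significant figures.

f/14

Write h = H − f = f²/(N·c). The thin-lens limits are Dn = s·h/(h + (s−f)) and Df = s·h/(h − (s−f)), so DoF = Df − Dn = 2·s·(s−f)·h / (h² − (s−f)²).
That is a quadratic in h: DoF·h² − 2·s·(s−f)·h − DoF·(s−f)² = 0 ⇒ h = (s−f)·(s + √(s² + DoF²)) / DoF = 238247 × (239000 + √(239000² + 90200²)) / 90200 = 238247 × (239000 + 255455) / 90200 ≈ 1306012 mm.
Then N = f²/(c·h) = 753² / (0.031 × 1306012) = 567009 / 40486 ≈ 14.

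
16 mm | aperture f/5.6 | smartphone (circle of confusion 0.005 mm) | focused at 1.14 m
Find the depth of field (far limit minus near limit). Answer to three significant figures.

Hyperfocal distance H = f²/(N·c) + f = 16²/(5.6 × 0.005) + 16 = 256/0.028 + 16 ≈ 9158.9 mm ≈ 9.159 m.
Near limit Dn = s·(H − f)/(H + s − 2f) = 1140 × (9158.9 − 16) / (9158.9 + 1140 − 2 × 16) = 1140 × 9142.9 / 10266.9 ≈ 1015.19 mm.
Far limit Df = s·(H − f)/(H − s) = 1140 × (9158.9 − 16) / (9158.9 − 1140) = 1140 × 9142.9 / 8018.9 ≈ 1299.79 mm.
Depth of field = Df − Dn = 1299.79 − 1015.19 ≈ 284.60 mm.

285 mm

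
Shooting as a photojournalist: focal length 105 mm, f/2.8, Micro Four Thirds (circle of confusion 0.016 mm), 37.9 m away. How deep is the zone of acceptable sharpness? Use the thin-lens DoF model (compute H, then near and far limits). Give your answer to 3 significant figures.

11.9 m

Hyperfocal distance H = f²/(N·c) + f = 105²/(2.8 × 0.016) + 105 = 11025/0.0448 + 105 ≈ 246198.8 mm ≈ 246.2 m.
Near limit Dn = s·(H − f)/(H + s − 2f) = 37900 × (246198.8 − 105) / (246198.8 + 37900 − 2 × 105) = 37900 × 246093.8 / 283888.8 ≈ 32854 mm.
Far limit Df = s·(H − f)/(H − s) = 37900 × (246198.8 − 105) / (246198.8 − 37900) = 37900 × 246093.8 / 208298.8 ≈ 44777 mm.
Depth of field = Df − Dn = 44777 − 32854 ≈ 11923 mm ≈ 11.9 m.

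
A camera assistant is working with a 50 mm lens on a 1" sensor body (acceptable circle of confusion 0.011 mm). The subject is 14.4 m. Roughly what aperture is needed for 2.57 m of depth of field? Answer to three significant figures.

Write h = H − f = f²/(N·c). The thin-lens limits are Dn = s·h/(h + (s−f)) and Df = s·h/(h − (s−f)), so DoF = Df − Dn = 2·s·(s−f)·h / (h² − (s−f)²).
That is a quadratic in h: DoF·h² − 2·s·(s−f)·h − DoF·(s−f)² = 0 ⇒ h = (s−f)·(s + √(s² + DoF²)) / DoF = 14350 × (14400 + √(14400² + 2570²)) / 2570 = 14350 × (14400 + 14627.5) / 2570 ≈ 162080 mm.
Then N = f²/(c·h) = 50² / (0.011 × 162080) = 2500 / 1782.9 ≈ 1.40.

f/1.40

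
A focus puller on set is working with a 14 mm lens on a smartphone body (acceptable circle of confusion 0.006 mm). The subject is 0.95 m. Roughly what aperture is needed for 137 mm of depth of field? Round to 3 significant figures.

Write h = H − f = f²/(N·c). The thin-lens limits are Dn = s·h/(h + (s−f)) and Df = s·h/(h − (s−f)), so DoF = Df − Dn = 2·s·(s−f)·h / (h² − (s−f)²).
That is a quadratic in h: DoF·h² − 2·s·(s−f)·h − DoF·(s−f)² = 0 ⇒ h = (s−f)·(s + √(s² + DoF²)) / DoF = 936 × (950 + √(950² + 137²)) / 137 = 936 × (950 + 959.828) / 137 ≈ 13048 mm.
Then N = f²/(c·h) = 14² / (0.006 × 13048) = 196 / 78.289 ≈ 2.50.

f/2.50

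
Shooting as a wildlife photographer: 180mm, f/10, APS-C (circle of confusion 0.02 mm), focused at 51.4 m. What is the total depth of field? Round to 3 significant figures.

Hyperfocal distance H = f²/(N·c) + f = 180²/(10 × 0.02) + 180 = 32400/0.2 + 180 ≈ 162180.0 mm ≈ 162.2 m.
Near limit Dn = s·(H − f)/(H + s − 2f) = 51400 × (162180.0 − 180) / (162180.0 + 51400 − 2 × 180) = 51400 × 162000.0 / 213220.0 ≈ 39053 mm.
Far limit Df = s·(H − f)/(H − s) = 51400 × (162180.0 − 180) / (162180.0 − 51400) = 51400 × 162000.0 / 110780.0 ≈ 75165 mm.
Depth of field = Df − Dn = 75165 − 39053 ≈ 36112 mm ≈ 36.1 m.

36.1 m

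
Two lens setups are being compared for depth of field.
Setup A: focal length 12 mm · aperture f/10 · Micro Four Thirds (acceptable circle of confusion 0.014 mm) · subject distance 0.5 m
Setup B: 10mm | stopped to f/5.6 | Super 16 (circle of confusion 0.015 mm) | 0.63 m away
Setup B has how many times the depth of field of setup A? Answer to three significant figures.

1.47

Setup A: H = 12²/(10×0.014) + 12 ≈ 1040.6 mm; DoF = Df − Dn = 951.37 − 339.11 ≈ 612.26 mm.
Setup B: H = 10²/(5.6×0.015) + 10 ≈ 1200.5 mm; DoF = Df − Dn = 1314.69 − 414.26 ≈ 900.43 mm.
Ratio = 900.43 / 612.26 ≈ 1.47.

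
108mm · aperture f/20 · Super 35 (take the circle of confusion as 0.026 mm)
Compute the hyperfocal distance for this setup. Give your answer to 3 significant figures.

Hyperfocal distance H = f²/(N·c) + f = 108²/(20 × 0.026) + 108 = 11664/0.52 + 108 ≈ 22538.8 mm ≈ 22.5 m.

22.5 m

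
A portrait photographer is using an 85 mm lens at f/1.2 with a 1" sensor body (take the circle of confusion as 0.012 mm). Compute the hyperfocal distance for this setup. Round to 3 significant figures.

502 m

Hyperfocal distance H = f²/(N·c) + f = 85²/(1.2 × 0.012) + 85 = 7225/0.0144 + 85 ≈ 501821.1 mm ≈ 502 m.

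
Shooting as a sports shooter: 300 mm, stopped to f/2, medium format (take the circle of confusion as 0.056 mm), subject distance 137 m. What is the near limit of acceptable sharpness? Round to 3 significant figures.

Hyperfocal distance H = f²/(N·c) + f = 300²/(2 × 0.056) + 300 = 90000/0.112 + 300 ≈ 803871.4 mm ≈ 803.9 m.
Near limit Dn = s·(H − f)/(H + s − 2f) = 137000 × (803871.4 − 300) / (803871.4 + 137000 − 2 × 300) = 137000 × 803571.4 / 940271.4 ≈ 117082 mm ≈ 117 m.

117 m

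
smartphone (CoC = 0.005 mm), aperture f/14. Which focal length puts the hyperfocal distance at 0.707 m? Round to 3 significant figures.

From H = f²/(N·c) + f, with f ≪ H: f ≈ √(H·N·c) = √(707 × 14 × 0.005) = √49.490 ≈ 7.035 mm.
Exact: f² + N·c·f − N·c·H = 0 ⇒ f = (−N·c + √((N·c)² + 4·N·c·H))/2 = (−0.07 + √197.96)/2 ≈ 7.0000 mm ≈ 7.00 mm.

7.00 mm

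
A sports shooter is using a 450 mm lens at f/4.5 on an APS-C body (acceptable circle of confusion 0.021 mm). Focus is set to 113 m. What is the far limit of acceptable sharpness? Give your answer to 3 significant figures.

119 m

Hyperfocal distance H = f²/(N·c) + f = 450²/(4.5 × 0.021) + 450 = 202500/0.0945 + 450 ≈ 2143307.1 mm ≈ 2143 m.
Far limit Df = s·(H − f)/(H − s) = 113000 × (2143307.1 − 450) / (2143307.1 − 113000) = 113000 × 2142857.1 / 2030307.1 ≈ 119264 mm ≈ 119 m.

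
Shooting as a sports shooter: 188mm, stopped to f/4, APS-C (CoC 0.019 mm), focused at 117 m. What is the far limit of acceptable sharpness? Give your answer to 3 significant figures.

156 m

Hyperfocal distance H = f²/(N·c) + f = 188²/(4 × 0.019) + 188 = 35344/0.076 + 188 ≈ 465240.6 mm ≈ 465.2 m.
Far limit Df = s·(H − f)/(H − s) = 117000 × (465240.6 − 188) / (465240.6 − 117000) = 117000 × 465052.6 / 348240.6 ≈ 156246 mm ≈ 156 m.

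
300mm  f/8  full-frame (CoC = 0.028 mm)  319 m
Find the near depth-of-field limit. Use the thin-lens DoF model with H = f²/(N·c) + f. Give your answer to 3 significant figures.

178 m

Hyperfocal distance H = f²/(N·c) + f = 300²/(8 × 0.028) + 300 = 90000/0.224 + 300 ≈ 402085.7 mm ≈ 402.1 m.
Near limit Dn = s·(H − f)/(H + s − 2f) = 319000 × (402085.7 − 300) / (402085.7 + 319000 − 2 × 300) = 319000 × 401785.7 / 720485.7 ≈ 177893 mm ≈ 178 m.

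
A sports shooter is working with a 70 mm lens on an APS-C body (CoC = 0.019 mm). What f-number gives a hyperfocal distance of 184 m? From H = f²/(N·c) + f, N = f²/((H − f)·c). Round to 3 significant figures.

f/1.40

Rearrange H = f²/(N·c) + f for N: N = f² / ((H − f)·c).
N = 70² / ((184000 − 70) × 0.019) = 4900 / 3495 ≈ 1.40.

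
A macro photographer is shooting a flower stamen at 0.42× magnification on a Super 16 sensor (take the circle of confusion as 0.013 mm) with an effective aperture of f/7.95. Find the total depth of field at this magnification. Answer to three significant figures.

1.17 mm

At magnification m, DoF ≈ 2·N_eff·c/m² = 2 × 7.95 × 0.013 / 0.42² = 0.2067 / 0.1764 ≈ 1.17 mm.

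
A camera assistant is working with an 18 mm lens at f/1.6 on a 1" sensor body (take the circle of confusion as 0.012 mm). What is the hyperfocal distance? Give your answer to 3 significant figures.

16.9 m

Hyperfocal distance H = f²/(N·c) + f = 18²/(1.6 × 0.012) + 18 = 324/0.0192 + 18 ≈ 16893.0 mm ≈ 16.9 m.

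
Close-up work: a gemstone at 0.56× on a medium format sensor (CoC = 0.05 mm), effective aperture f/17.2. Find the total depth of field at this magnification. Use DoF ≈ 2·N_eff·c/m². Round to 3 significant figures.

5.48 mm

At magnification m, DoF ≈ 2·N_eff·c/m² = 2 × 17.2 × 0.05 / 0.56² = 1.72 / 0.3136 ≈ 5.48 mm.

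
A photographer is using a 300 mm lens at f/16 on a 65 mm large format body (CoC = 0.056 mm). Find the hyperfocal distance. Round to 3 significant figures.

Hyperfocal distance H = f²/(N·c) + f = 300²/(16 × 0.056) + 300 = 90000/0.896 + 300 ≈ 100746.4 mm ≈ 101 m.

101 m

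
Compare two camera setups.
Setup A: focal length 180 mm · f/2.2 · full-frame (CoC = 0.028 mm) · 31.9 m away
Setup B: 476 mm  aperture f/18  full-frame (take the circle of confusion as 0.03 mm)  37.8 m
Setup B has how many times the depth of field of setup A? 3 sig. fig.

Setup A: H = 180²/(2.2×0.028) + 180 ≈ 526154.0 mm; DoF = Df − Dn = 33947.3 − 30085.6 ≈ 3861.7 mm.
Setup B: H = 476²/(18×0.03) + 476 ≈ 420061.2 mm; DoF = Df − Dn = 41490.8 − 34712.2 ≈ 6778.6 mm.
Ratio = 6778.6 / 3861.7 ≈ 1.76.

1.76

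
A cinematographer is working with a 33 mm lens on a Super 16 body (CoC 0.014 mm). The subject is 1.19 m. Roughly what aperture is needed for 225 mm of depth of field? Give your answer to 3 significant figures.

f/6.30

Write h = H − f = f²/(N·c). The thin-lens limits are Dn = s·h/(h + (s−f)) and Df = s·h/(h − (s−f)), so DoF = Df − Dn = 2·s·(s−f)·h / (h² − (s−f)²).
That is a quadratic in h: DoF·h² − 2·s·(s−f)·h − DoF·(s−f)² = 0 ⇒ h = (s−f)·(s + √(s² + DoF²)) / DoF = 1157 × (1190 + √(1190² + 225²)) / 225 = 1157 × (1190 + 1211.08) / 225 ≈ 12347 mm.
Then N = f²/(c·h) = 33² / (0.014 × 12347) = 1089 / 172.86 ≈ 6.30.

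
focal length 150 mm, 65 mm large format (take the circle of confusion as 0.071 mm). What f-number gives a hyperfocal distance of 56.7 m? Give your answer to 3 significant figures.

Rearrange H = f²/(N·c) + f for N: N = f² / ((H − f)·c).
N = 150² / ((56700 − 150) × 0.071) = 22500 / 4015 ≈ 5.60.

f/5.60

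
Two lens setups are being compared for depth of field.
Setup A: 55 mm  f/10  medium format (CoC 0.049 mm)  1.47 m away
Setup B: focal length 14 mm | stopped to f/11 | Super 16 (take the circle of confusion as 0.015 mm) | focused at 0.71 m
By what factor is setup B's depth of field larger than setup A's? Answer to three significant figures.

1.78

Setup A: H = 55²/(10×0.049) + 55 ≈ 6228.5 mm; DoF = Df − Dn = 1907.13 − 1195.89 ≈ 711.24 mm.
Setup B: H = 14²/(11×0.015) + 14 ≈ 1201.9 mm; DoF = Df − Dn = 1714.6 − 447.7 ≈ 1266.9 mm.
Ratio = 1266.9 / 711.24 ≈ 1.78.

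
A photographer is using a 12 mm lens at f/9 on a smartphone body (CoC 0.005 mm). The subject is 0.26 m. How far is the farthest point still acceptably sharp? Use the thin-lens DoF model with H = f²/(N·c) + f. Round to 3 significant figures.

Hyperfocal distance H = f²/(N·c) + f = 12²/(9 × 0.005) + 12 = 144/0.045 + 12 ≈ 3212.0 mm ≈ 3.212 m.
Far limit Df = s·(H − f)/(H − s) = 260 × (3212.0 − 12) / (3212.0 − 260) = 260 × 3200.0 / 2952.0 ≈ 281.84 mm.

282 mm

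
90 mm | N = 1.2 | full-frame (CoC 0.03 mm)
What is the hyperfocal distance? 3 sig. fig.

Hyperfocal distance H = f²/(N·c) + f = 90²/(1.2 × 0.03) + 90 = 8100/0.036 + 90 ≈ 225090.0 mm ≈ 225 m.

225 m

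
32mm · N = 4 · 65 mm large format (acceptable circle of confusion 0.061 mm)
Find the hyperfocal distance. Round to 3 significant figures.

Hyperfocal distance H = f²/(N·c) + f = 32²/(4 × 0.061) + 32 = 1024/0.244 + 32 ≈ 4228.7 mm ≈ 4.23 m.

4.23 m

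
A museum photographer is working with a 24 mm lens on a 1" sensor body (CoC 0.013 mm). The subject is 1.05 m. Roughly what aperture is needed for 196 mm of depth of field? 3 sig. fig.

f/4

Write h = H − f = f²/(N·c). The thin-lens limits are Dn = s·h/(h + (s−f)) and Df = s·h/(h − (s−f)), so DoF = Df − Dn = 2·s·(s−f)·h / (h² − (s−f)²).
That is a quadratic in h: DoF·h² − 2·s·(s−f)·h − DoF·(s−f)² = 0 ⇒ h = (s−f)·(s + √(s² + DoF²)) / DoF = 1026 × (1050 + √(1050² + 196²)) / 196 = 1026 × (1050 + 1068.14) / 196 ≈ 11088 mm.
Then N = f²/(c·h) = 24² / (0.013 × 11088) = 576 / 144.14 ≈ 4.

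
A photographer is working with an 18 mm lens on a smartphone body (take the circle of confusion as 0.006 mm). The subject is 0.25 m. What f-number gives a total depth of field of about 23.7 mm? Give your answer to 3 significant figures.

Write h = H − f = f²/(N·c). The thin-lens limits are Dn = s·h/(h + (s−f)) and Df = s·h/(h − (s−f)), so DoF = Df − Dn = 2·s·(s−f)·h / (h² − (s−f)²).
That is a quadratic in h: DoF·h² − 2·s·(s−f)·h − DoF·(s−f)² = 0 ⇒ h = (s−f)·(s + √(s² + DoF²)) / DoF = 232 × (250 + √(250² + 23.7²)) / 23.7 = 232 × (250 + 251.121) / 23.7 ≈ 4905.5 mm.
Then N = f²/(c·h) = 18² / (0.006 × 4905.5) = 324 / 29.433 ≈ 11.

f/11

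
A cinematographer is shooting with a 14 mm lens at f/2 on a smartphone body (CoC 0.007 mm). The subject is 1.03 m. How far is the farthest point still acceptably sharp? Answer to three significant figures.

Hyperfocal distance H = f²/(N·c) + f = 14²/(2 × 0.007) + 14 = 196/0.014 + 14 ≈ 14014.0 mm ≈ 14.01 m.
Far limit Df = s·(H − f)/(H − s) = 1030 × (14014.0 − 14) / (14014.0 − 1030) = 1030 × 14000.0 / 12984.0 ≈ 1110.6 mm ≈ 1.11 m.

1.11 m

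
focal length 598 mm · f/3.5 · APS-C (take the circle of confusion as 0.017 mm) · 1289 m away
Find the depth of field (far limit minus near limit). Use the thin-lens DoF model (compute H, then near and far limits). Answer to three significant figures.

Hyperfocal distance H = f²/(N·c) + f = 598²/(3.5 × 0.017) + 598 = 357604/0.0595 + 598 ≈ 6010749.3 mm ≈ 6011 m.
Near limit Dn = s·(H − f)/(H + s − 2f) = 1289000 × (6010749.3 − 598) / (6010749.3 + 1289000 − 2 × 598) = 1289000 × 6010151.3 / 7298553.3 ≈ 1061455 mm.
Far limit Df = s·(H − f)/(H − s) = 1289000 × (6010749.3 − 598) / (6010749.3 − 1289000) = 1289000 × 6010151.3 / 4721749.3 ≈ 1640724 mm.
Depth of field = Df − Dn = 1640724 − 1061455 ≈ 579269 mm ≈ 579 m.

579 m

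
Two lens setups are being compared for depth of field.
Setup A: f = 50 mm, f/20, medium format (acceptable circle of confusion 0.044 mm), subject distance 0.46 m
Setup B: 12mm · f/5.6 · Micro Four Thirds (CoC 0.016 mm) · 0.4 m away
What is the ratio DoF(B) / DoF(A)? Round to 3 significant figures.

1.51

Setup A: H = 50²/(20×0.044) + 50 ≈ 2890.9 mm; DoF = Df − Dn = 537.58 − 401.99 ≈ 135.59 mm.
Setup B: H = 12²/(5.6×0.016) + 12 ≈ 1619.1 mm; DoF = Df − Dn = 527.30 − 322.21 ≈ 205.09 mm.
Ratio = 205.09 / 135.59 ≈ 1.51.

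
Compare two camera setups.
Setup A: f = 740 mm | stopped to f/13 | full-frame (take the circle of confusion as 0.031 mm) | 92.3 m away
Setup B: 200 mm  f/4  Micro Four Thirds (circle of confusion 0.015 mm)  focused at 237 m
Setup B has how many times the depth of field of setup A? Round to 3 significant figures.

Setup A: H = 740²/(13×0.031) + 740 ≈ 1359548.9 mm; DoF = Df − Dn = 98969 − 86473 ≈ 12496 mm.
Setup B: H = 200²/(4×0.015) + 200 ≈ 666866.7 mm; DoF = Df − Dn = 367556 − 174882 ≈ 192674 mm.
Ratio = 192674 / 12496 ≈ 15.4.

15.4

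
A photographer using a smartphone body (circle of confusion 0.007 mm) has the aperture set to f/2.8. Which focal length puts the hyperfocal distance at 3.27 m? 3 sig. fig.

8.00 mm

From H = f²/(N·c) + f, with f ≪ H: f ≈ √(H·N·c) = √(3270 × 2.8 × 0.007) = √64.092 ≈ 8.006 mm.
Exact: f² + N·c·f − N·c·H = 0 ⇒ f = (−N·c + √((N·c)² + 4·N·c·H))/2 = (−0.0196 + √256.37)/2 ≈ 7.9960 mm ≈ 8.00 mm.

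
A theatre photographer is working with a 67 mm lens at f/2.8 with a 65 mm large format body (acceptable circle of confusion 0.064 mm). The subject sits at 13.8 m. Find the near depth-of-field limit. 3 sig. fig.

Hyperfocal distance H = f²/(N·c) + f = 67²/(2.8 × 0.064) + 67 = 4489/0.1792 + 67 ≈ 25117.2 mm ≈ 25.12 m.
Near limit Dn = s·(H − f)/(H + s − 2f) = 13800 × (25117.2 − 67) / (25117.2 + 13800 − 2 × 67) = 13800 × 25050.2 / 38783.2 ≈ 8913.5 mm ≈ 8.91 m.

8.91 m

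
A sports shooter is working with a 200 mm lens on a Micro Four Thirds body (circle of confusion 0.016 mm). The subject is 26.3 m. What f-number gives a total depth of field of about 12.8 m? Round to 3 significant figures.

f/22.1

Write h = H − f = f²/(N·c). The thin-lens limits are Dn = s·h/(h + (s−f)) and Df = s·h/(h − (s−f)), so DoF = Df − Dn = 2·s·(s−f)·h / (h² − (s−f)²).
That is a quadratic in h: DoF·h² − 2·s·(s−f)·h − DoF·(s−f)² = 0 ⇒ h = (s−f)·(s + √(s² + DoF²)) / DoF = 26100 × (26300 + √(26300² + 12800²)) / 12800 = 26100 × (26300 + 29249.4) / 12800 ≈ 113269 mm.
Then N = f²/(c·h) = 200² / (0.016 × 113269) = 40000 / 1812.3 ≈ 22.1.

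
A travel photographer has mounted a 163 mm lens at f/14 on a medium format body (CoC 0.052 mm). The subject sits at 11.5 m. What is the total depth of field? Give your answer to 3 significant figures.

7.91 m

Hyperfocal distance H = f²/(N·c) + f = 163²/(14 × 0.052) + 163 = 26569/0.728 + 163 ≈ 36658.9 mm ≈ 36.66 m.
Near limit Dn = s·(H − f)/(H + s − 2f) = 11500 × (36658.9 − 163) / (36658.9 + 11500 − 2 × 163) = 11500 × 36495.9 / 47832.9 ≈ 8774.4 mm.
Far limit Df = s·(H − f)/(H − s) = 11500 × (36658.9 − 163) / (36658.9 − 11500) = 11500 × 36495.9 / 25158.9 ≈ 16682.1 mm.
Depth of field = Df − Dn = 16682.1 − 8774.4 ≈ 7907.7 mm ≈ 7.91 m.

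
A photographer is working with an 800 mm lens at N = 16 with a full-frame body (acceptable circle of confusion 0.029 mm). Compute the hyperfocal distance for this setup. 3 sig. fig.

1380 m

Hyperfocal distance H = f²/(N·c) + f = 800²/(16 × 0.029) + 800 = 640000/0.464 + 800 ≈ 1380110.3 mm ≈ 1380 m.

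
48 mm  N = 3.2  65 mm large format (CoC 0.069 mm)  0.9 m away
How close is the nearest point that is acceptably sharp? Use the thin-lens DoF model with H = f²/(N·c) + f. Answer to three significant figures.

Hyperfocal distance H = f²/(N·c) + f = 48²/(3.2 × 0.069) + 48 = 2304/0.2208 + 48 ≈ 10482.8 mm ≈ 10.48 m.
Near limit Dn = s·(H − f)/(H + s − 2f) = 900 × (10482.8 − 48) / (10482.8 + 900 − 2 × 48) = 900 × 10434.8 / 11286.8 ≈ 832.06 mm ≈ 0.832 m.

0.832 m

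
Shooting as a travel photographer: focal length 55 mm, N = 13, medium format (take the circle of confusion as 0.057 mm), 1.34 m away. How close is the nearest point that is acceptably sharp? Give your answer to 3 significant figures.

1.02 m

Hyperfocal distance H = f²/(N·c) + f = 55²/(13 × 0.057) + 55 = 3025/0.741 + 55 ≈ 4137.3 mm ≈ 4.137 m.
Near limit Dn = s·(H − f)/(H + s − 2f) = 1340 × (4137.3 − 55) / (4137.3 + 1340 − 2 × 55) = 1340 × 4082.3 / 5367.3 ≈ 1019.2 mm ≈ 1.02 m.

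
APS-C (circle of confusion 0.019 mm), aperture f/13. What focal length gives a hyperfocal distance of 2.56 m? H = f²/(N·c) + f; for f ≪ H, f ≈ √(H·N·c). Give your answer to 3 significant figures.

25.0 mm

From H = f²/(N·c) + f, with f ≪ H: f ≈ √(H·N·c) = √(2560 × 13 × 0.019) = √632.32 ≈ 25.15 mm.
Exact: f² + N·c·f − N·c·H = 0 ⇒ f = (−N·c + √((N·c)² + 4·N·c·H))/2 = (−0.247 + √2529.3)/2 ≈ 25.023 mm ≈ 25.0 mm.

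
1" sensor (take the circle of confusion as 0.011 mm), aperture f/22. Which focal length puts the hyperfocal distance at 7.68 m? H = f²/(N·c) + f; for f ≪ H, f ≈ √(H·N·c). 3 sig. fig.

43.0 mm

From H = f²/(N·c) + f, with f ≪ H: f ≈ √(H·N·c) = √(7680 × 22 × 0.011) = √1858.6 ≈ 43.11 mm.
Exact: f² + N·c·f − N·c·H = 0 ⇒ f = (−N·c + √((N·c)² + 4·N·c·H))/2 = (−0.242 + √7434.3)/2 ≈ 42.990 mm ≈ 43.0 mm.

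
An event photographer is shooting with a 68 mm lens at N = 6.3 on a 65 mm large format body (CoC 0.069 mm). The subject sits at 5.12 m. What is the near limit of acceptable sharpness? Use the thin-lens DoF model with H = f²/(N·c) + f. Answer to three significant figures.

Hyperfocal distance H = f²/(N·c) + f = 68²/(6.3 × 0.069) + 68 = 4624/0.4347 + 68 ≈ 10705.2 mm ≈ 10.71 m.
Near limit Dn = s·(H − f)/(H + s − 2f) = 5120 × (10705.2 − 68) / (10705.2 + 5120 − 2 × 68) = 5120 × 10637.2 / 15689.2 ≈ 3471.3 mm ≈ 3.47 m.

3.47 m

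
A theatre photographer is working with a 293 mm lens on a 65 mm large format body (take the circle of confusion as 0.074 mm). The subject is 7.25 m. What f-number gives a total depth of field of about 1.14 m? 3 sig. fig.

f/13

Write h = H − f = f²/(N·c). The thin-lens limits are Dn = s·h/(h + (s−f)) and Df = s·h/(h − (s−f)), so DoF = Df − Dn = 2·s·(s−f)·h / (h² − (s−f)²).
That is a quadratic in h: DoF·h² − 2·s·(s−f)·h − DoF·(s−f)² = 0 ⇒ h = (s−f)·(s + √(s² + DoF²)) / DoF = 6957 × (7250 + √(7250² + 1140²)) / 1140 = 6957 × (7250 + 7339.08) / 1140 ≈ 89032 mm.
Then N = f²/(c·h) = 293² / (0.074 × 89032) = 85849 / 6588.4 ≈ 13.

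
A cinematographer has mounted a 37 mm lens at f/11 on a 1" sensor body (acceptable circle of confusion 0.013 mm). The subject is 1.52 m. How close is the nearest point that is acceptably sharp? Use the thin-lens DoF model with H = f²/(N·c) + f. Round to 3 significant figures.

1.32 m

Hyperfocal distance H = f²/(N·c) + f = 37²/(11 × 0.013) + 37 = 1369/0.143 + 37 ≈ 9610.4 mm ≈ 9.610 m.
Near limit Dn = s·(H − f)/(H + s − 2f) = 1520 × (9610.4 − 37) / (9610.4 + 1520 − 2 × 37) = 1520 × 9573.4 / 11056.4 ≈ 1316.1 mm ≈ 1.32 m.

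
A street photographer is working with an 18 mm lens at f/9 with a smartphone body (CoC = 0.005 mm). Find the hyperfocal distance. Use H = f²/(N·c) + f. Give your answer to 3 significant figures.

Hyperfocal distance H = f²/(N·c) + f = 18²/(9 × 0.005) + 18 = 324/0.045 + 18 ≈ 7218.0 mm ≈ 7.22 m.

7.22 m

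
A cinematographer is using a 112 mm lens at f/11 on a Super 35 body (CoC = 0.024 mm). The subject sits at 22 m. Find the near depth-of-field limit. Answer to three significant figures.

Hyperfocal distance H = f²/(N·c) + f = 112²/(11 × 0.024) + 112 = 12544/0.264 + 112 ≈ 47627.2 mm ≈ 47.63 m.
Near limit Dn = s·(H − f)/(H + s − 2f) = 22000 × (47627.2 − 112) / (47627.2 + 22000 − 2 × 112) = 22000 × 47515.2 / 69403.2 ≈ 15062 mm ≈ 15.1 m.

15.1 m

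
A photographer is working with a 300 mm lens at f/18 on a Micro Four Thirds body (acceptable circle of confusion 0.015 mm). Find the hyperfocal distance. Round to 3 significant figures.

334 m

Hyperfocal distance H = f²/(N·c) + f = 300²/(18 × 0.015) + 300 = 90000/0.27 + 300 ≈ 333633.3 mm ≈ 334 m.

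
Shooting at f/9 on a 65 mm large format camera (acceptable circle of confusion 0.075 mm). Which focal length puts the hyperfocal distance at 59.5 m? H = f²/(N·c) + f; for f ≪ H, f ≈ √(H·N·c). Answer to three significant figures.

From H = f²/(N·c) + f, with f ≪ H: f ≈ √(H·N·c) = √(59500 × 9 × 0.075) = √40162 ≈ 200.4 mm.
The +f correction barely moves this — solving exactly, f² + N·c·f − N·c·H = 0 ⇒ f = (−N·c + √((N·c)² + 4·N·c·H))/2 = (−0.675 + √160650)/2 ≈ 200.07 mm, so f ≈ 200 mm.

200 mm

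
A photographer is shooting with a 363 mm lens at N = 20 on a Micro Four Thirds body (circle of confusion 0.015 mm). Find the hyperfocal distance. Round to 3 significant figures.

Hyperfocal distance H = f²/(N·c) + f = 363²/(20 × 0.015) + 363 = 131769/0.3 + 363 ≈ 439593.0 mm ≈ 440 m.

440 m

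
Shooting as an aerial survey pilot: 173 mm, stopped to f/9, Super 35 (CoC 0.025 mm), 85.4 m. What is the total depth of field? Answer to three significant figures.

Hyperfocal distance H = f²/(N·c) + f = 173²/(9 × 0.025) + 173 = 29929/0.225 + 173 ≈ 133190.8 mm ≈ 133.2 m.
Near limit Dn = s·(H − f)/(H + s − 2f) = 85400 × (133190.8 − 173) / (133190.8 + 85400 − 2 × 173) = 85400 × 133017.8 / 218244.8 ≈ 52050 mm.
Far limit Df = s·(H − f)/(H − s) = 85400 × (133190.8 − 173) / (133190.8 − 85400) = 85400 × 133017.8 / 47790.8 ≈ 237697 mm.
Depth of field = Df − Dn = 237697 − 52050 ≈ 185647 mm ≈ 186 m.

186 m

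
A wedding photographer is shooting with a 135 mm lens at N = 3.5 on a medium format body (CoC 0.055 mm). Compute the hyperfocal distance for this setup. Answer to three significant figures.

Hyperfocal distance H = f²/(N·c) + f = 135²/(3.5 × 0.055) + 135 = 18225/0.1925 + 135 ≈ 94810.3 mm ≈ 94.8 m.

94.8 m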